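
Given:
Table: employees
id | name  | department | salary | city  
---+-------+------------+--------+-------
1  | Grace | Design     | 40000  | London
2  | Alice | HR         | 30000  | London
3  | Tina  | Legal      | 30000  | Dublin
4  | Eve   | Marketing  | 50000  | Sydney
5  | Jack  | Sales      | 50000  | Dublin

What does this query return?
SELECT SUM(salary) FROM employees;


SUM(salary) = 40000 + 30000 + 30000 + 50000 + 50000 = 200000

200000


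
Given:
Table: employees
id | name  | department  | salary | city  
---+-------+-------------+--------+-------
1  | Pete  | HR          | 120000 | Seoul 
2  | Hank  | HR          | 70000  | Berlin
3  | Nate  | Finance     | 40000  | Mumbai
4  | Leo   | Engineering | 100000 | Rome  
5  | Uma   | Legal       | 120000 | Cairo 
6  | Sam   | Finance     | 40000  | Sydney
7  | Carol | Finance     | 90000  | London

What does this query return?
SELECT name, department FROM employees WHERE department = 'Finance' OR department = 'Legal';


Filtering: department = 'Finance' OR 'Legal'
Matching: 4 rows

4 rows:
Nate, Finance
Uma, Legal
Sam, Finance
Carol, Finance


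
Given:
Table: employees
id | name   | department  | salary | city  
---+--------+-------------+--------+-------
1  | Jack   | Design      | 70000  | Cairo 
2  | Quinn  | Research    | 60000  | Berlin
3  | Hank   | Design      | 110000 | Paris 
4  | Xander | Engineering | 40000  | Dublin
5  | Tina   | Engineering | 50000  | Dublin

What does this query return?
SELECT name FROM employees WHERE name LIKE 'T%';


LIKE 'T%' matches names starting with 'T'
Matching: 1

1 rows:
Tina


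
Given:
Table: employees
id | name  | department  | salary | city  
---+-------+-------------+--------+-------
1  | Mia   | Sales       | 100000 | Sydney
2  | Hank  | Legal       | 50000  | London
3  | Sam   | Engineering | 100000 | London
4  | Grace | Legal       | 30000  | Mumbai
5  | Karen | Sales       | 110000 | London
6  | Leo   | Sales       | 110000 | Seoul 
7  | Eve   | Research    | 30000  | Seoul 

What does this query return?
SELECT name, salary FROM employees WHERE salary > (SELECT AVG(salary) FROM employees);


Subquery: AVG(salary) = 75714.29
Filtering: salary > 75714.29
  Mia (100000) -> MATCH
  Sam (100000) -> MATCH
  Karen (110000) -> MATCH
  Leo (110000) -> MATCH


4 rows:
Mia, 100000
Sam, 100000
Karen, 110000
Leo, 110000


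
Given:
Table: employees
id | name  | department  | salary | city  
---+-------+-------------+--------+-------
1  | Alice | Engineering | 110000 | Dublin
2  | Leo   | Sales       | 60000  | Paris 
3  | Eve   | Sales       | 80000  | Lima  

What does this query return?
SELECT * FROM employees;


SELECT * returns all 3 rows with all columns

3 rows:
1, Alice, Engineering, 110000, Dublin
2, Leo, Sales, 60000, Paris
3, Eve, Sales, 80000, Lima


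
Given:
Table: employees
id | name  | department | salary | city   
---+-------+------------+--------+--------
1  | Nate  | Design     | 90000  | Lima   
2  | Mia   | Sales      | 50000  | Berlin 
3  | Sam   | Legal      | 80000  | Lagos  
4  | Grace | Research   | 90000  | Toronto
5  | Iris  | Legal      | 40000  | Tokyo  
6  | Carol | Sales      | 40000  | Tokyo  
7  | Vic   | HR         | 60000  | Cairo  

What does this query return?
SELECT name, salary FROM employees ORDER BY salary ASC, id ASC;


Sorting by salary ASC, then id ASC for ties

7 rows:
Iris, 40000
Carol, 40000
Mia, 50000
Vic, 60000
Sam, 80000
Nate, 90000
Grace, 90000


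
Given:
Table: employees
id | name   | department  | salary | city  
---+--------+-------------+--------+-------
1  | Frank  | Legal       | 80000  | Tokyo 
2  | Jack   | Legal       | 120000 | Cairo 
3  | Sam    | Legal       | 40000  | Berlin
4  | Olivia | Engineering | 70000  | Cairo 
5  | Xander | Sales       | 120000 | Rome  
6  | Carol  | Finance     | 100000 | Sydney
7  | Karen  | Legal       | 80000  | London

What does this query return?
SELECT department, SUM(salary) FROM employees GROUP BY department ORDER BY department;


Summing salary within each department:
  Engineering: 70000 = 70000
  Finance: 100000 = 100000
  Legal: 80000 + 120000 + 40000 + 80000 = 320000
  Sales: 120000 = 120000


4 groups:
Engineering, 70000
Finance, 100000
Legal, 320000
Sales, 120000


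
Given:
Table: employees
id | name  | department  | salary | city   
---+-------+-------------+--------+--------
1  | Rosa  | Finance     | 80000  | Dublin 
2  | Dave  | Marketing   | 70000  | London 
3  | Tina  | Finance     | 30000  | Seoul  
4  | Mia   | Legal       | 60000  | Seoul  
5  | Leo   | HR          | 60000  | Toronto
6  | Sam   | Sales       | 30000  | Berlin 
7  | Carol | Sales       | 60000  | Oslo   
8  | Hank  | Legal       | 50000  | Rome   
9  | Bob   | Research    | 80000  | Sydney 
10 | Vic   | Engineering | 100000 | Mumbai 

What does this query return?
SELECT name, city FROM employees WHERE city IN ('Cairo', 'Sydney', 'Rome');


Filtering: city IN ('Cairo', 'Sydney', 'Rome')
Matching: 2 rows

2 rows:
Hank, Rome
Bob, Sydney


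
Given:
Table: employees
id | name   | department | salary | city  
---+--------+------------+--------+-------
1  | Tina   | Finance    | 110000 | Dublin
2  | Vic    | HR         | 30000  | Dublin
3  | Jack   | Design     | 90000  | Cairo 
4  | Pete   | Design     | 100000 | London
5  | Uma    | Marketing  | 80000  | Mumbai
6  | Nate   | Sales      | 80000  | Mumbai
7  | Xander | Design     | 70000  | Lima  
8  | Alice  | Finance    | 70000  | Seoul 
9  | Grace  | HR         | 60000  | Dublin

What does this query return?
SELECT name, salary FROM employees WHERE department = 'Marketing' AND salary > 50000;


Filtering: department = 'Marketing' AND salary > 50000
Matching: 1 rows

1 rows:
Uma, 80000


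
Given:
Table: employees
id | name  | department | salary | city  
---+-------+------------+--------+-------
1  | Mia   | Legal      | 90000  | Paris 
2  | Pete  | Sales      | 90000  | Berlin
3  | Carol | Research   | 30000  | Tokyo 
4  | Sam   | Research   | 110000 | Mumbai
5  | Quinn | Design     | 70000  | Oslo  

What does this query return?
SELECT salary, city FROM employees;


Projecting columns: salary, city

5 rows:
90000, Paris
90000, Berlin
30000, Tokyo
110000, Mumbai
70000, Oslo


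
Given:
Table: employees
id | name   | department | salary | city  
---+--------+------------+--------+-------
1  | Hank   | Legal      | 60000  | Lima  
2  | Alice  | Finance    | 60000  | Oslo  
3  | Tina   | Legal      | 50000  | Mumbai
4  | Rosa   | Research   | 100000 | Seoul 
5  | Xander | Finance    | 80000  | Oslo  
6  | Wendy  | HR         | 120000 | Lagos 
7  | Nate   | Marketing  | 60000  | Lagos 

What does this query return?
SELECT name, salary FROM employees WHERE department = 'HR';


Filtering: department = 'HR'
Matching rows: 1

1 rows:
Wendy, 120000


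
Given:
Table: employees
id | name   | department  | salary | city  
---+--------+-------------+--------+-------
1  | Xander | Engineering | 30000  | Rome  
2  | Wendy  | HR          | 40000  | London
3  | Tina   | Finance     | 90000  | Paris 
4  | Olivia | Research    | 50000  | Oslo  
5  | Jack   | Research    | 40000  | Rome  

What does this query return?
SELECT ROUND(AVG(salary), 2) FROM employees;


SUM(salary) = 250000
COUNT = 5
ROUND(AVG, 2) = ROUND(250000 / 5, 2) = 50000.0

50000.0


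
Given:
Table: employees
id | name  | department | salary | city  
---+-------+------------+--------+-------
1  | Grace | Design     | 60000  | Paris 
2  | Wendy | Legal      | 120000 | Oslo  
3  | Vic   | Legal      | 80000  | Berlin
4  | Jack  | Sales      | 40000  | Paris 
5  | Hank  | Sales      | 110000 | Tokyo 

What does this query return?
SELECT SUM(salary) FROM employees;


SUM(salary) = 60000 + 120000 + 80000 + 40000 + 110000 = 410000

410000


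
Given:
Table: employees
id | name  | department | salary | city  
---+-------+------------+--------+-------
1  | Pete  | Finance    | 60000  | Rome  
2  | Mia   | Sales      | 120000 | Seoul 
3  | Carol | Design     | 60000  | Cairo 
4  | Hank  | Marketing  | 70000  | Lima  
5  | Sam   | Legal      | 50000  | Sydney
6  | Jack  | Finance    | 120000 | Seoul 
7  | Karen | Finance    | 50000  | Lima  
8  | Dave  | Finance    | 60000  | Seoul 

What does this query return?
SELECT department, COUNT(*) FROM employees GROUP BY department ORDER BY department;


Assigning each row to its department group:
  Pete -> Finance
  Mia -> Sales
  Carol -> Design
  Hank -> Marketing
  Sam -> Legal
  Jack -> Finance
  Karen -> Finance
  Dave -> Finance


5 groups:
Design, 1
Finance, 4
Legal, 1
Marketing, 1
Sales, 1


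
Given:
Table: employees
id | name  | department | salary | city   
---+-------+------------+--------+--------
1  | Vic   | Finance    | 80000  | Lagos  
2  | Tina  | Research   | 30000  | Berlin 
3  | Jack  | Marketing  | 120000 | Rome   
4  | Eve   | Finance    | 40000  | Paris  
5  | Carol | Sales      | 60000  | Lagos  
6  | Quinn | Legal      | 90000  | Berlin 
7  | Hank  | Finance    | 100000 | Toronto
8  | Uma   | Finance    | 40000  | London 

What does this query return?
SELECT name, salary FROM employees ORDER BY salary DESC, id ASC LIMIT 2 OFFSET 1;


Sort by salary DESC (id ASC tiebreak), then skip 1 and take 2
Rows 2 through 3

2 rows:
Hank, 100000
Quinn, 90000


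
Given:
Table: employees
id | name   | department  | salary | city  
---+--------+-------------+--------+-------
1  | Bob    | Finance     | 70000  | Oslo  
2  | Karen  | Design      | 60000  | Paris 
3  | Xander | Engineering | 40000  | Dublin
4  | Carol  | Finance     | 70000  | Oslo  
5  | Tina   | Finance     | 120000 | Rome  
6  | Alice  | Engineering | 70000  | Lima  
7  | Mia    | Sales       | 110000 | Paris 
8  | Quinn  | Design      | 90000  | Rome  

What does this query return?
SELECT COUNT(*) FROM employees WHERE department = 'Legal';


Counting rows where department = 'Legal'


0


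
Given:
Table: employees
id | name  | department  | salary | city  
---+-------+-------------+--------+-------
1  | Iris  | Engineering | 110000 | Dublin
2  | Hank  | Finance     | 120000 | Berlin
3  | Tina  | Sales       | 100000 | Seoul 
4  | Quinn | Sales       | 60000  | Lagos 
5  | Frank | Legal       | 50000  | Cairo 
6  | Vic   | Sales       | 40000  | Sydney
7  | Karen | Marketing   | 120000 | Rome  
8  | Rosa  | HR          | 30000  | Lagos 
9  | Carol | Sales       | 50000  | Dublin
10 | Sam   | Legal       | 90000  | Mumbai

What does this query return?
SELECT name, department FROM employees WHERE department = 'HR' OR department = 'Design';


Filtering: department = 'HR' OR 'Design'
Matching: 1 rows

1 rows:
Rosa, HR


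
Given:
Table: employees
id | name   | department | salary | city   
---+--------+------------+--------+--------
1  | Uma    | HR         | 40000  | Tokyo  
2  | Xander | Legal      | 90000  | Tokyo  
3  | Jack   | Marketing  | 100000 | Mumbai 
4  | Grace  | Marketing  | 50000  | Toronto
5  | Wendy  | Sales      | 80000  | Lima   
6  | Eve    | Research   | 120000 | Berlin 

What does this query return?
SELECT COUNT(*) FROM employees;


COUNT(*) counts all rows

6


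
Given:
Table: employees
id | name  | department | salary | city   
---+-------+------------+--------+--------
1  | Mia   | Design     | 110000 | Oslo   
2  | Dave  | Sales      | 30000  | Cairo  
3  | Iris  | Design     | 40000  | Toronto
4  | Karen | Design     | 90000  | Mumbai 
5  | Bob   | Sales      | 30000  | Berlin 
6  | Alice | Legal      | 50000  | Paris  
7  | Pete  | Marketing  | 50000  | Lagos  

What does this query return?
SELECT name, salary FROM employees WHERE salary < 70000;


Filtering: salary < 70000
Matching: 5 rows

5 rows:
Dave, 30000
Iris, 40000
Bob, 30000
Alice, 50000
Pete, 50000


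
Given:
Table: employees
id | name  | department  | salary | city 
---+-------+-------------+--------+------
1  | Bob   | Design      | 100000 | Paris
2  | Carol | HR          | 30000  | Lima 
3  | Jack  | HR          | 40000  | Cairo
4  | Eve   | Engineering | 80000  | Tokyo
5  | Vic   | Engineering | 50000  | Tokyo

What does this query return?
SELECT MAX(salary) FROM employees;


Salaries: 100000, 30000, 40000, 80000, 50000
MAX = 100000

100000


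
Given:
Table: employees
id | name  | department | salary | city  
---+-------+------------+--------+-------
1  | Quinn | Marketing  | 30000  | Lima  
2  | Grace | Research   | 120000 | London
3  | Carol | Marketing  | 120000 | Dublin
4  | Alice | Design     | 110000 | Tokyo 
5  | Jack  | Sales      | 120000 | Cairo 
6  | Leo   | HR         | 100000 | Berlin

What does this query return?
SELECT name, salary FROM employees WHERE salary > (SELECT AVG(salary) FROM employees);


Subquery: AVG(salary) = 100000.0
Filtering: salary > 100000.0
  Grace (120000) -> MATCH
  Carol (120000) -> MATCH
  Alice (110000) -> MATCH
  Jack (120000) -> MATCH


4 rows:
Grace, 120000
Carol, 120000
Alice, 110000
Jack, 120000


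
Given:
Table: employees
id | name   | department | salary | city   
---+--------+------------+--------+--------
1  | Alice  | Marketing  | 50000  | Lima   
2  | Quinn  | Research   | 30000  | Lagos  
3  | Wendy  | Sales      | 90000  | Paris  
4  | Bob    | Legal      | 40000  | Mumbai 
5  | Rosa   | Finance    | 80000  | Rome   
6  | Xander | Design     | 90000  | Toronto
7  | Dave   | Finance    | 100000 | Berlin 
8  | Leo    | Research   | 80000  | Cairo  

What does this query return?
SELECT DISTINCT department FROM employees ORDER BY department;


All 'department' values (row order): Marketing, Research, Sales, Legal, Finance, Design, Finance, Research
Removing duplicates leaves 6 unique value(s).

6 values:
Design
Finance
Legal
Marketing
Research
Sales


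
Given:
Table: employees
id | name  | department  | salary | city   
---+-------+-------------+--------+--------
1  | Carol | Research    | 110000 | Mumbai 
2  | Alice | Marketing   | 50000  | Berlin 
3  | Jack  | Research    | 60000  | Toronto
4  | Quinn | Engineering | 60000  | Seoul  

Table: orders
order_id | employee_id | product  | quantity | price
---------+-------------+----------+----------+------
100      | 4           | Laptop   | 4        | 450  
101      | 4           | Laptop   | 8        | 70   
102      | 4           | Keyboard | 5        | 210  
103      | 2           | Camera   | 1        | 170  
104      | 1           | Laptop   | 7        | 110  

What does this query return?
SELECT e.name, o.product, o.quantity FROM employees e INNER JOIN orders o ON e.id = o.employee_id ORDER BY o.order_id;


Joining employees.id = orders.employee_id:
  employee Quinn (id=4) -> order Laptop
  employee Quinn (id=4) -> order Laptop
  employee Quinn (id=4) -> order Keyboard
  employee Alice (id=2) -> order Camera
  employee Carol (id=1) -> order Laptop


5 rows:
Quinn, Laptop, 4
Quinn, Laptop, 8
Quinn, Keyboard, 5
Alice, Camera, 1
Carol, Laptop, 7


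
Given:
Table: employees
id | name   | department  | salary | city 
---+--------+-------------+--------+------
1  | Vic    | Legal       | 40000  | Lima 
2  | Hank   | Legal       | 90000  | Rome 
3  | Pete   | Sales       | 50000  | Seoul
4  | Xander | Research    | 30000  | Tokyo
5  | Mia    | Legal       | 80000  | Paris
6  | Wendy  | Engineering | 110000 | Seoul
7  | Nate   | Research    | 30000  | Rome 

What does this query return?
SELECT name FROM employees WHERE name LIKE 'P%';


LIKE 'P%' matches names starting with 'P'
Matching: 1

1 rows:
Pete


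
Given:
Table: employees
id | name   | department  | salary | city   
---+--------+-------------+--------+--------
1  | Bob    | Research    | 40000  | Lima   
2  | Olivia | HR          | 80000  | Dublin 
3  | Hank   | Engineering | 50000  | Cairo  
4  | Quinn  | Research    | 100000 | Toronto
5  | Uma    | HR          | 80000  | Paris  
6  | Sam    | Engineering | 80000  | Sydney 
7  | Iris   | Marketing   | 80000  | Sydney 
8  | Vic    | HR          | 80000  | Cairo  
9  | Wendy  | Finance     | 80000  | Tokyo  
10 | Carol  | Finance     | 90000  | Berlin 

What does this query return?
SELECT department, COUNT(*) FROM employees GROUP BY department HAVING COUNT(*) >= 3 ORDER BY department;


Groups with count >= 3:
  HR: 3 -> PASS
  Engineering: 2 -> filtered out
  Finance: 2 -> filtered out
  Marketing: 1 -> filtered out
  Research: 2 -> filtered out


1 groups:
HR, 3


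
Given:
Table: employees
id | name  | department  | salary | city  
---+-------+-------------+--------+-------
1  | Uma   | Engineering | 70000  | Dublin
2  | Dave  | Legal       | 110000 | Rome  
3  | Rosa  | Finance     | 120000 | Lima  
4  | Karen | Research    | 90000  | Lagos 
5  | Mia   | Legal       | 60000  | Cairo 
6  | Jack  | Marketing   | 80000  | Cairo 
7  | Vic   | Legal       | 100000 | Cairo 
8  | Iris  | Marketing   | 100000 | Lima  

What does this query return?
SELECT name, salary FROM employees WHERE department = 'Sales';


Filtering: department = 'Sales'
Matching rows: 0

Empty result set (0 rows)


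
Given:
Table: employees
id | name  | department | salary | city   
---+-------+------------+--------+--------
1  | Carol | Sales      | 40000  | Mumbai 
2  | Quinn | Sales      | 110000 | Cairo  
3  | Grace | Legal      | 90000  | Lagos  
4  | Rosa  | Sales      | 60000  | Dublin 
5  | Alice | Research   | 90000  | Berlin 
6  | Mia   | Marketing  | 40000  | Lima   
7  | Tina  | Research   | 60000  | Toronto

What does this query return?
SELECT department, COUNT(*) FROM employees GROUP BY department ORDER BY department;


Assigning each row to its department group:
  Carol -> Sales
  Quinn -> Sales
  Grace -> Legal
  Rosa -> Sales
  Alice -> Research
  Mia -> Marketing
  Tina -> Research


4 groups:
Legal, 1
Marketing, 1
Research, 2
Sales, 3


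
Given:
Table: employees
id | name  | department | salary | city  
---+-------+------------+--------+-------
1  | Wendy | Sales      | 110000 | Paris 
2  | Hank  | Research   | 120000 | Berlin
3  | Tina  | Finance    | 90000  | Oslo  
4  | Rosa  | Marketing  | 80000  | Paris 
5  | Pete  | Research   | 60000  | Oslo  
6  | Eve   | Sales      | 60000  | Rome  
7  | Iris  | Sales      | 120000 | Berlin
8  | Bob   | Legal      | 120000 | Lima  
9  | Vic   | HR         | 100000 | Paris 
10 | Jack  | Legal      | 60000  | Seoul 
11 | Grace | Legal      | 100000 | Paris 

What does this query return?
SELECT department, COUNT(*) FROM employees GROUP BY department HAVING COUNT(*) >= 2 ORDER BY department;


Groups with count >= 2:
  Legal: 3 -> PASS
  Research: 2 -> PASS
  Sales: 3 -> PASS
  Finance: 1 -> filtered out
  HR: 1 -> filtered out
  Marketing: 1 -> filtered out


3 groups:
Legal, 3
Research, 2
Sales, 3


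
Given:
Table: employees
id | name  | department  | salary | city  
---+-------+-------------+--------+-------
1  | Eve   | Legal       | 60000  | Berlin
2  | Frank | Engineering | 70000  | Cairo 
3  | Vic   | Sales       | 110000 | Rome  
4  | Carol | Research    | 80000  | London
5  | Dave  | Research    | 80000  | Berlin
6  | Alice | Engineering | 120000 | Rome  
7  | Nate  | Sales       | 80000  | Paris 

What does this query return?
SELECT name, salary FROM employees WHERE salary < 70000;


Filtering: salary < 70000
Matching: 1 rows

1 rows:
Eve, 60000


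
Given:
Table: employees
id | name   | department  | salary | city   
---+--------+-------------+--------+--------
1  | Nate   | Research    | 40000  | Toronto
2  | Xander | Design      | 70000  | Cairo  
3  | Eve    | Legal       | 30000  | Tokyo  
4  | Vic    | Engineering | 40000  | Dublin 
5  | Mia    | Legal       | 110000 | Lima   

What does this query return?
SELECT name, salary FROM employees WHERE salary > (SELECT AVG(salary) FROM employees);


Subquery: AVG(salary) = 58000.0
Filtering: salary > 58000.0
  Xander (70000) -> MATCH
  Mia (110000) -> MATCH


2 rows:
Xander, 70000
Mia, 110000


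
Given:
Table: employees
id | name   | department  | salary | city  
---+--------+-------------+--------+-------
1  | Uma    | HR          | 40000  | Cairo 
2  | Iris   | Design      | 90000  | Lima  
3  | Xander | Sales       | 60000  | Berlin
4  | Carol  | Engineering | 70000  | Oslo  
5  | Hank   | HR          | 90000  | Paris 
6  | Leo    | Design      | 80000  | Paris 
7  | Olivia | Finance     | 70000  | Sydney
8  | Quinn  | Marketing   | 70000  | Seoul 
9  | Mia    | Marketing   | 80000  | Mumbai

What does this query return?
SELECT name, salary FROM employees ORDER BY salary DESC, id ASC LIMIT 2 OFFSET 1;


Sort by salary DESC (id ASC tiebreak), then skip 1 and take 2
Rows 2 through 3

2 rows:
Hank, 90000
Leo, 80000


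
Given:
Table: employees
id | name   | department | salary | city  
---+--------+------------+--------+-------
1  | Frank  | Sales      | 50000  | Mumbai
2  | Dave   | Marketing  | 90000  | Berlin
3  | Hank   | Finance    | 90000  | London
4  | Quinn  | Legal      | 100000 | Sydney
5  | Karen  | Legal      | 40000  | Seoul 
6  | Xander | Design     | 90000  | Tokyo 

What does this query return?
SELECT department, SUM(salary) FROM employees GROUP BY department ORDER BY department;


Summing salary within each department:
  Design: 90000 = 90000
  Finance: 90000 = 90000
  Legal: 100000 + 40000 = 140000
  Marketing: 90000 = 90000
  Sales: 50000 = 50000


5 groups:
Design, 90000
Finance, 90000
Legal, 140000
Marketing, 90000
Sales, 50000


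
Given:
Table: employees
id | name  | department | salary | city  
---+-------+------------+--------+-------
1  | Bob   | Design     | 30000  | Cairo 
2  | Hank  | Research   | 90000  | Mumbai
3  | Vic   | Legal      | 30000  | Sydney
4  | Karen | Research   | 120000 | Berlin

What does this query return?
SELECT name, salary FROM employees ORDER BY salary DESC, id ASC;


Sorting by salary DESC, then id ASC for ties

4 rows:
Karen, 120000
Hank, 90000
Bob, 30000
Vic, 30000


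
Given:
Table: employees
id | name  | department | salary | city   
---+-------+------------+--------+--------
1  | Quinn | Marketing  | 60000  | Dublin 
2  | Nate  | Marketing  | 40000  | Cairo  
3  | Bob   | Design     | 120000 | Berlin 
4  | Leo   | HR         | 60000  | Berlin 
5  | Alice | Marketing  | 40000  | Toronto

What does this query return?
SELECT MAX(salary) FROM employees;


Salaries: 60000, 40000, 120000, 60000, 40000
MAX = 120000

120000


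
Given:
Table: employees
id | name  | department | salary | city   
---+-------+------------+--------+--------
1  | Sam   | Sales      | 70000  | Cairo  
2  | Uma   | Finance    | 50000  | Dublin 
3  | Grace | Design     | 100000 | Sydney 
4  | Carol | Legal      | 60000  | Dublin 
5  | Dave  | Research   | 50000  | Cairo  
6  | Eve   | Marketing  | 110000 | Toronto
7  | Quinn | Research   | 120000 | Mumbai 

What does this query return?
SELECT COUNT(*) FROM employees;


COUNT(*) counts all rows

7


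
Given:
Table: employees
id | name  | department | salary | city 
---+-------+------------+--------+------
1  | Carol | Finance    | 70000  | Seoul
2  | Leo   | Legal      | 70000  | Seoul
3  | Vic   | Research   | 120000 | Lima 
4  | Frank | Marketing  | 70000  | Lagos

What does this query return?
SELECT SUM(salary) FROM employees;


SUM(salary) = 70000 + 70000 + 120000 + 70000 = 330000

330000


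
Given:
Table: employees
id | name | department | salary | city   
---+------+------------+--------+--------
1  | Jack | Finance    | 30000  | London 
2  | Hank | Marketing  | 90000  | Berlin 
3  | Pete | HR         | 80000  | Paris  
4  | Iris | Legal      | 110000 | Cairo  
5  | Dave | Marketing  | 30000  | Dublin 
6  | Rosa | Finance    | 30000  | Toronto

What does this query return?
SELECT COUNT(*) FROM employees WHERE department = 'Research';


Counting rows where department = 'Research'


0


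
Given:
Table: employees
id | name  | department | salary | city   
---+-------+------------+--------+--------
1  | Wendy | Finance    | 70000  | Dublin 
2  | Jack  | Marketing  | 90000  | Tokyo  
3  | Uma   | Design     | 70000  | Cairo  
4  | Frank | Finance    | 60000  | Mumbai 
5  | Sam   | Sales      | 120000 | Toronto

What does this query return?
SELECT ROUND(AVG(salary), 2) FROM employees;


SUM(salary) = 410000
COUNT = 5
ROUND(AVG, 2) = ROUND(410000 / 5, 2) = 82000.0

82000.0


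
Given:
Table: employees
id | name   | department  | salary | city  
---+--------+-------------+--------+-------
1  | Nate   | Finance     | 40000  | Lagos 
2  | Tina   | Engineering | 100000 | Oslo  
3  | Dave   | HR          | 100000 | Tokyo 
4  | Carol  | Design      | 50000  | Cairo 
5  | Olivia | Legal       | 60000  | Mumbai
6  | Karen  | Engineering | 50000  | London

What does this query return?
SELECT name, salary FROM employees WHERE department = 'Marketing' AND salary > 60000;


Filtering: department = 'Marketing' AND salary > 60000
Matching: 0 rows

Empty result set (0 rows)


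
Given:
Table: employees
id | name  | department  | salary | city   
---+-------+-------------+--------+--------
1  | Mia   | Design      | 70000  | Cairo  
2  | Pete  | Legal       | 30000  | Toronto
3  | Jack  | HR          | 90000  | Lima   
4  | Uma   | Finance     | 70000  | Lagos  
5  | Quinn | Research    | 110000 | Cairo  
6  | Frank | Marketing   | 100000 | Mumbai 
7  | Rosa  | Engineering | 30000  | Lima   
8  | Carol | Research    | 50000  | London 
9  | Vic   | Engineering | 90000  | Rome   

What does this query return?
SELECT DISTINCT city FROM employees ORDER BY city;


All 'city' values (row order): Cairo, Toronto, Lima, Lagos, Cairo, Mumbai, Lima, London, Rome
Removing duplicates leaves 7 unique value(s).

7 values:
Cairo
Lagos
Lima
London
Mumbai
Rome
Toronto


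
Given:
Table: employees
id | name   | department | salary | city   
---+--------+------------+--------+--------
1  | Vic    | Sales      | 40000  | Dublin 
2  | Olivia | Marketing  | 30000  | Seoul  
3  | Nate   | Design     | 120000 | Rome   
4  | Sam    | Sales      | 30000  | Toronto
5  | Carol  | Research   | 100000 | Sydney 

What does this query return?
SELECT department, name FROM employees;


Projecting columns: department, name

5 rows:
Sales, Vic
Marketing, Olivia
Design, Nate
Sales, Sam
Research, Carol


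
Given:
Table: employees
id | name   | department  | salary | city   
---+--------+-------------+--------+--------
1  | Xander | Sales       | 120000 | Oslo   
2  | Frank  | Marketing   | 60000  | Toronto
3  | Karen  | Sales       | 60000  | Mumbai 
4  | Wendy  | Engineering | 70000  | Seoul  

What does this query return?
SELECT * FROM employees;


SELECT * returns all 4 rows with all columns

4 rows:
1, Xander, Sales, 120000, Oslo
2, Frank, Marketing, 60000, Toronto
3, Karen, Sales, 60000, Mumbai
4, Wendy, Engineering, 70000, Seoul


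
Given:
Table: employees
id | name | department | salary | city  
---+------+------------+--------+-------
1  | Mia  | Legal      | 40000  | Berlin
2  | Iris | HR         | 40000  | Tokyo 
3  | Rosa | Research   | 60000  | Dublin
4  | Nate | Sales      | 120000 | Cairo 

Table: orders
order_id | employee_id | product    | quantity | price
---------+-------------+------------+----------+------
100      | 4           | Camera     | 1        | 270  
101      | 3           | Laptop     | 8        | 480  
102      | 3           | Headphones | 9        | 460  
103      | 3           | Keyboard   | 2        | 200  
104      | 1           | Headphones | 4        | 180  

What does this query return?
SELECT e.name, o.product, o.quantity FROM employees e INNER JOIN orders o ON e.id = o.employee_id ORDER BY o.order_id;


Joining employees.id = orders.employee_id:
  employee Nate (id=4) -> order Camera
  employee Rosa (id=3) -> order Laptop
  employee Rosa (id=3) -> order Headphones
  employee Rosa (id=3) -> order Keyboard
  employee Mia (id=1) -> order Headphones


5 rows:
Nate, Camera, 1
Rosa, Laptop, 8
Rosa, Headphones, 9
Rosa, Keyboard, 2
Mia, Headphones, 4


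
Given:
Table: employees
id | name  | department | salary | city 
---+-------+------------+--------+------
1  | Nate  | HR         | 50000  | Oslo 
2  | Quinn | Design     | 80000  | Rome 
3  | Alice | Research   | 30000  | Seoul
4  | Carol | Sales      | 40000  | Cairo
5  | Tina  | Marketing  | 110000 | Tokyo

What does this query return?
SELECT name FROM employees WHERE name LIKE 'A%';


LIKE 'A%' matches names starting with 'A'
Matching: 1

1 rows:
Alice


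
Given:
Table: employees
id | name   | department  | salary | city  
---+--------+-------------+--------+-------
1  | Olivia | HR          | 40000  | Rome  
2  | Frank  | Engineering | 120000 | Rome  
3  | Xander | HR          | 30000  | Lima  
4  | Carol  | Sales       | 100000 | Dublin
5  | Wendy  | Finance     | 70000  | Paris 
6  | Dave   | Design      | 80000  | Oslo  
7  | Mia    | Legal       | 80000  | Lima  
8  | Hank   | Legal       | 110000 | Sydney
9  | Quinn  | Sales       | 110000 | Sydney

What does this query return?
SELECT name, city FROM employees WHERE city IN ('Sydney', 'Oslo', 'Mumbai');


Filtering: city IN ('Sydney', 'Oslo', 'Mumbai')
Matching: 3 rows

3 rows:
Dave, Oslo
Hank, Sydney
Quinn, Sydney


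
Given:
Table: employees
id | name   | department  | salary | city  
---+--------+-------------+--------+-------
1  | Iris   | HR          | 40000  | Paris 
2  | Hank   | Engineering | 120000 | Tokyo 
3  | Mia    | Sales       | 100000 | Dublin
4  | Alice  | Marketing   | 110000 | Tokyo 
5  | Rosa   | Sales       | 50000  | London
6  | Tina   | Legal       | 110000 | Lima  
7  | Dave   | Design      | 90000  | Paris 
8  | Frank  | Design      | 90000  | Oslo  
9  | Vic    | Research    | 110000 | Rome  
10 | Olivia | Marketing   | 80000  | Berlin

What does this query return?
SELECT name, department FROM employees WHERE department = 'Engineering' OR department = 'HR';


Filtering: department = 'Engineering' OR 'HR'
Matching: 2 rows

2 rows:
Iris, HR
Hank, Engineering


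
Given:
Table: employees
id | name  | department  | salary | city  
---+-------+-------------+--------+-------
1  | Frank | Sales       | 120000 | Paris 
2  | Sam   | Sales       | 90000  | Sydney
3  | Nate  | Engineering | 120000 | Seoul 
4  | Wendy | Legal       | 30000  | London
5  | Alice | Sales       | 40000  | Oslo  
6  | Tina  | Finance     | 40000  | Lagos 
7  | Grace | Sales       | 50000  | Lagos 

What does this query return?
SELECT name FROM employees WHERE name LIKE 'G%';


LIKE 'G%' matches names starting with 'G'
Matching: 1

1 rows:
Grace


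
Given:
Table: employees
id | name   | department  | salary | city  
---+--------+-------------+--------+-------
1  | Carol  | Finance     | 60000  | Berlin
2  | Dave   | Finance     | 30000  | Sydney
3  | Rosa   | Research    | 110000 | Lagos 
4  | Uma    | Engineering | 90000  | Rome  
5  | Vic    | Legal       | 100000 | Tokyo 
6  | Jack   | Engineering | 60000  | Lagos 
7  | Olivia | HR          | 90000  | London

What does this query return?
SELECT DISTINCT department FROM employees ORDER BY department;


All 'department' values (row order): Finance, Finance, Research, Engineering, Legal, Engineering, HR
Removing duplicates leaves 5 unique value(s).

5 values:
Engineering
Finance
HR
Legal
Research


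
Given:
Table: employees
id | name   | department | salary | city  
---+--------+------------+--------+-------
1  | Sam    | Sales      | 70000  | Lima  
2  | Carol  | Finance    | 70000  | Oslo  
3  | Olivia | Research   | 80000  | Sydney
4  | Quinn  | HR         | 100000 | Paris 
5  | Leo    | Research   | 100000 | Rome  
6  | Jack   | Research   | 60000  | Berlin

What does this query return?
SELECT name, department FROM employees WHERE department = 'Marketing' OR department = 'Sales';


Filtering: department = 'Marketing' OR 'Sales'
Matching: 1 rows

1 rows:
Sam, Sales


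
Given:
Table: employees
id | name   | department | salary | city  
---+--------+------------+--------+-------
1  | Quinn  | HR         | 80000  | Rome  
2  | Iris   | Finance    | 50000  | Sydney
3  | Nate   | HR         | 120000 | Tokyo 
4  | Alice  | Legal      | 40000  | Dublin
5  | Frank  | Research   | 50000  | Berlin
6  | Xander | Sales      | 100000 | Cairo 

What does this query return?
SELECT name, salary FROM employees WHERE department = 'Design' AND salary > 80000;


Filtering: department = 'Design' AND salary > 80000
Matching: 0 rows

Empty result set (0 rows)


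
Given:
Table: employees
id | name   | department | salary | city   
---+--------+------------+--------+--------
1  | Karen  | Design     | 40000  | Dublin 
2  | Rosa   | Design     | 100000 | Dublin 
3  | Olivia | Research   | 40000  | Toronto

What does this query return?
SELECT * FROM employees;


SELECT * returns all 3 rows with all columns

3 rows:
1, Karen, Design, 40000, Dublin
2, Rosa, Design, 100000, Dublin
3, Olivia, Research, 40000, Toronto


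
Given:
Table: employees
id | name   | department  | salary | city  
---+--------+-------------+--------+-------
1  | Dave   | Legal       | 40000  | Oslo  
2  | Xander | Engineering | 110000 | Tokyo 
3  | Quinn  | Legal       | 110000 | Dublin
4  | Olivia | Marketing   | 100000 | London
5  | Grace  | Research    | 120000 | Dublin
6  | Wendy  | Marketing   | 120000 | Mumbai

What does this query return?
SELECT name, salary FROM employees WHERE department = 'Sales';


Filtering: department = 'Sales'
Matching rows: 0

Empty result set (0 rows)


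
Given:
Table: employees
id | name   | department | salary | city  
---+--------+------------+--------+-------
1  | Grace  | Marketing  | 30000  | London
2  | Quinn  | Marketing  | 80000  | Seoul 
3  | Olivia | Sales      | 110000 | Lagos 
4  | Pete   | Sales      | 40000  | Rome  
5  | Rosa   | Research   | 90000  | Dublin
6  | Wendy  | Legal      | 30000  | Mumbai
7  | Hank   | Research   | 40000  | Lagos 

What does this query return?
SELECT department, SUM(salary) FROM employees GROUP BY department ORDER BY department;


Summing salary within each department:
  Legal: 30000 = 30000
  Marketing: 30000 + 80000 = 110000
  Research: 90000 + 40000 = 130000
  Sales: 110000 + 40000 = 150000


4 groups:
Legal, 30000
Marketing, 110000
Research, 130000
Sales, 150000


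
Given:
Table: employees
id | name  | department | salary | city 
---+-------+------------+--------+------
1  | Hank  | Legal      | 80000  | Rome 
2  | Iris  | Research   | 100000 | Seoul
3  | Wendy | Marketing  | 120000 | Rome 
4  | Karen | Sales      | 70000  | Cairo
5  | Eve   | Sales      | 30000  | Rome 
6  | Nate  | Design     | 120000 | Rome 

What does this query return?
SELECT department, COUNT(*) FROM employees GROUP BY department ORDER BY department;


Assigning each row to its department group:
  Hank -> Legal
  Iris -> Research
  Wendy -> Marketing
  Karen -> Sales
  Eve -> Sales
  Nate -> Design


5 groups:
Design, 1
Legal, 1
Marketing, 1
Research, 1
Sales, 2


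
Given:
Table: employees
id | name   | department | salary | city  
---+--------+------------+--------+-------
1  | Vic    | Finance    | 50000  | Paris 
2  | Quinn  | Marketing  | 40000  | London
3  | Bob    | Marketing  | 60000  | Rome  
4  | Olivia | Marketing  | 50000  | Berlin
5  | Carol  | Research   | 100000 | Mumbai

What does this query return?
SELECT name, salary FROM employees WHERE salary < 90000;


Filtering: salary < 90000
Matching: 4 rows

4 rows:
Vic, 50000
Quinn, 40000
Bob, 60000
Olivia, 50000


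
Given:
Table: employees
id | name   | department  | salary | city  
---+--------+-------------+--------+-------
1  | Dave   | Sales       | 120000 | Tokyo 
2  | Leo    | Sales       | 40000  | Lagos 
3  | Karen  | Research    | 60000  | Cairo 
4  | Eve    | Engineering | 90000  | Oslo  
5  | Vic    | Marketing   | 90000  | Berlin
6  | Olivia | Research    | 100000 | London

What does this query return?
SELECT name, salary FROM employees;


Projecting columns: name, salary

6 rows:
Dave, 120000
Leo, 40000
Karen, 60000
Eve, 90000
Vic, 90000
Olivia, 100000


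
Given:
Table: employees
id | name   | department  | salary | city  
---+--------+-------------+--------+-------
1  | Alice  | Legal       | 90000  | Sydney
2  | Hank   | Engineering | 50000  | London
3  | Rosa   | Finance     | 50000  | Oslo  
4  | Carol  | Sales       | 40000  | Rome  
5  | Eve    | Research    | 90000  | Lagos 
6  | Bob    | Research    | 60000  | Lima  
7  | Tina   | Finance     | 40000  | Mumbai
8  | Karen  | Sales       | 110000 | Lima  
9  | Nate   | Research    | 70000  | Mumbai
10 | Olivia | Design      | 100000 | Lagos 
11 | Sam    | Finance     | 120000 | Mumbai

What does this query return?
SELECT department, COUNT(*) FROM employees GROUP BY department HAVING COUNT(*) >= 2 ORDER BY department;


Groups with count >= 2:
  Finance: 3 -> PASS
  Research: 3 -> PASS
  Sales: 2 -> PASS
  Design: 1 -> filtered out
  Engineering: 1 -> filtered out
  Legal: 1 -> filtered out


3 groups:
Finance, 3
Research, 3
Sales, 2


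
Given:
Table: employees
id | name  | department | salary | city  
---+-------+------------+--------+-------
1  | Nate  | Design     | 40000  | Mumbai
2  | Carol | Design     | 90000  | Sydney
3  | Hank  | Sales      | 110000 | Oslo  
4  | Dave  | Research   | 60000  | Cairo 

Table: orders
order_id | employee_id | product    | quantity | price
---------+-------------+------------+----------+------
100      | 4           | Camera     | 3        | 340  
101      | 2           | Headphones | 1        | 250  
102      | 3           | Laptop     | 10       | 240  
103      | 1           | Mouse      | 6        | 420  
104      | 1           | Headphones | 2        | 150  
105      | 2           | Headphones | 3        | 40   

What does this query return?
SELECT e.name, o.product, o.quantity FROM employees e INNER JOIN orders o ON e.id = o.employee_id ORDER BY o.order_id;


Joining employees.id = orders.employee_id:
  employee Dave (id=4) -> order Camera
  employee Carol (id=2) -> order Headphones
  employee Hank (id=3) -> order Laptop
  employee Nate (id=1) -> order Mouse
  employee Nate (id=1) -> order Headphones
  employee Carol (id=2) -> order Headphones


6 rows:
Dave, Camera, 3
Carol, Headphones, 1
Hank, Laptop, 10
Nate, Mouse, 6
Nate, Headphones, 2
Carol, Headphones, 3


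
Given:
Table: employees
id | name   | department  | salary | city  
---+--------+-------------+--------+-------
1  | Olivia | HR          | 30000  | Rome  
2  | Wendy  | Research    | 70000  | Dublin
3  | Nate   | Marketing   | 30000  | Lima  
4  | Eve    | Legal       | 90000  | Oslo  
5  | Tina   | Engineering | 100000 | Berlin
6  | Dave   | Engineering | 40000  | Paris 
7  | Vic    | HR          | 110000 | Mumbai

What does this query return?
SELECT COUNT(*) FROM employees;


COUNT(*) counts all rows

7


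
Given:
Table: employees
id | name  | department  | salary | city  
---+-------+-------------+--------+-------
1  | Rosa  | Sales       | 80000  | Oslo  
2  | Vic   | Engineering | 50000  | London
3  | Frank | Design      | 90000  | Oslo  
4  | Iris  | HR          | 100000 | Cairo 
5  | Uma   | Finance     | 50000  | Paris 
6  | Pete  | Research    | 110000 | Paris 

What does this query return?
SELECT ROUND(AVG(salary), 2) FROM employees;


SUM(salary) = 480000
COUNT = 6
ROUND(AVG, 2) = ROUND(480000 / 6, 2) = 80000.0

80000.0


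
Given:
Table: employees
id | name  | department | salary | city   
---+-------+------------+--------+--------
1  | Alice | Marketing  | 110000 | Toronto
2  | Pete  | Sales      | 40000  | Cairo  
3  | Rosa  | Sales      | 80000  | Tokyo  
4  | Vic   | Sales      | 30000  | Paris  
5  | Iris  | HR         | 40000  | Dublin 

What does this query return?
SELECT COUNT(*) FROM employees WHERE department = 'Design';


Counting rows where department = 'Design'


0


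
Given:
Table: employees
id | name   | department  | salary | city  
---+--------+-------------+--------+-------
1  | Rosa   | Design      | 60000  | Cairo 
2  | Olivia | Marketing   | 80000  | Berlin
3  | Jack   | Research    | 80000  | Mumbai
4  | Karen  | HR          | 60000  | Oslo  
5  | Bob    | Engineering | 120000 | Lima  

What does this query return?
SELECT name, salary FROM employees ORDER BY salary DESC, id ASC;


Sorting by salary DESC, then id ASC for ties

5 rows:
Bob, 120000
Olivia, 80000
Jack, 80000
Rosa, 60000
Karen, 60000


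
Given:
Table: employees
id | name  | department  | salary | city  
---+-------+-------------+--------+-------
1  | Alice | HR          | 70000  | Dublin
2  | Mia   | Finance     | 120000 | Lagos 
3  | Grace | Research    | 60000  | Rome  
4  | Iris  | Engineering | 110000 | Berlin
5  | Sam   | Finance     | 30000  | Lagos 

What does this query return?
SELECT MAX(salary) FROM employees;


Salaries: 70000, 120000, 60000, 110000, 30000
MAX = 120000

120000
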